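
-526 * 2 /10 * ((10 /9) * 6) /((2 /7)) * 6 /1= -14728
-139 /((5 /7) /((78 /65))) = -5838 /25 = -233.52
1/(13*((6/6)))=1/13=0.08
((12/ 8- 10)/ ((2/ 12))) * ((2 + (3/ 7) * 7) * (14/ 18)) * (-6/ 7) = 170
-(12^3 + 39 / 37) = -63975 / 37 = -1729.05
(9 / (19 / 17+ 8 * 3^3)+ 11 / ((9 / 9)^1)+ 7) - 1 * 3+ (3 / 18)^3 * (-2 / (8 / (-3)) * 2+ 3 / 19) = 15.05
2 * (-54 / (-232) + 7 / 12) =142 / 87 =1.63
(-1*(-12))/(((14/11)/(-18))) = -1188/7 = -169.71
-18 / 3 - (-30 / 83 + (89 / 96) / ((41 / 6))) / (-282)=-92138309 / 15354336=-6.00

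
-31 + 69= 38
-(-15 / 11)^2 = -225 / 121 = -1.86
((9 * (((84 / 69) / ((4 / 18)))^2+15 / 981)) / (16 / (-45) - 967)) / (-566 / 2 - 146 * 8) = 701203095 / 3642069477941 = 0.00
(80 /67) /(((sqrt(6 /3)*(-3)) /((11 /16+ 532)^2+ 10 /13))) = -4721712185*sqrt(2) /83616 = -79859.23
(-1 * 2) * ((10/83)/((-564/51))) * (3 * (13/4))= 3315/15604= 0.21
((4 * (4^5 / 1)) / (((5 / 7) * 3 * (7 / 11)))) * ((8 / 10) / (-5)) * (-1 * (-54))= -25952.26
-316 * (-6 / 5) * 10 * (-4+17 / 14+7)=111864 / 7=15980.57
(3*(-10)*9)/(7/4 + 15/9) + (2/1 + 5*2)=-2748/41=-67.02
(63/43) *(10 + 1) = 693/43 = 16.12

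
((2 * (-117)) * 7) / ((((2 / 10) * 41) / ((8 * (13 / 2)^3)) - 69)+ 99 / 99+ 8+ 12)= 17993430 / 527239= 34.13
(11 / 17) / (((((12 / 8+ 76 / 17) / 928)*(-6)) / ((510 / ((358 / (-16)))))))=382.06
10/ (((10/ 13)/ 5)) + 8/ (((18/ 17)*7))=4163/ 63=66.08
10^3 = 1000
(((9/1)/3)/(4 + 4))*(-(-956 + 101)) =320.62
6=6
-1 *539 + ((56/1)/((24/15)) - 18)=-522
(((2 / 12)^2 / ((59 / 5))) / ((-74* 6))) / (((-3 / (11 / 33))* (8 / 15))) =25 / 22633344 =0.00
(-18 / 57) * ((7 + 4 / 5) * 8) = -1872 / 95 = -19.71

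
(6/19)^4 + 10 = 10.01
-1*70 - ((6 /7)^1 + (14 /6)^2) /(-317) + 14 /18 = -153560 /2219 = -69.20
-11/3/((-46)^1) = 11/138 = 0.08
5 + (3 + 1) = 9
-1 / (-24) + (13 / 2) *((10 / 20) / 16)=47 / 192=0.24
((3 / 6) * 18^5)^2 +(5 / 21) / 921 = 17264101657533701 / 19341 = 892616806656.00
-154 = -154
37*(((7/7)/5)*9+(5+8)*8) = 3914.60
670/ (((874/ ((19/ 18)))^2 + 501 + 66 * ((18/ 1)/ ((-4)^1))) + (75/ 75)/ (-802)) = 107468/ 110000395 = 0.00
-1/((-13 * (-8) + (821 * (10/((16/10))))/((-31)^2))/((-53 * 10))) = 2037320/420301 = 4.85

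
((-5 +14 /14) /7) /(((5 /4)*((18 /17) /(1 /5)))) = -136 /1575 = -0.09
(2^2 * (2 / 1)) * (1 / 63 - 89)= -44848 / 63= -711.87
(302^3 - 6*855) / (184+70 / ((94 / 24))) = 647154233 / 4744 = 136415.31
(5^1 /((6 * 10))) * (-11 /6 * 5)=-55 /72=-0.76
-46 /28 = -23 /14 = -1.64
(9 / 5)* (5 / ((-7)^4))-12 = -28803 / 2401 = -12.00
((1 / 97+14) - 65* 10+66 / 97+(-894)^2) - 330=77432257 / 97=798270.69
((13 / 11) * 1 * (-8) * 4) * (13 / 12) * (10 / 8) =-1690 / 33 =-51.21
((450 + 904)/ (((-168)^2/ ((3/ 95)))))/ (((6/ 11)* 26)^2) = 81917/ 10875271680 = 0.00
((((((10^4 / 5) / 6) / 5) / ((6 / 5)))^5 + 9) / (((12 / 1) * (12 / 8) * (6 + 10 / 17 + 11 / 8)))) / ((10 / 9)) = 1062500018068994 / 319750335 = 3322905.10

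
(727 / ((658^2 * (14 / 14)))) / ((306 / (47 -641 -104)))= -253723 / 66243492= -0.00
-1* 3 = -3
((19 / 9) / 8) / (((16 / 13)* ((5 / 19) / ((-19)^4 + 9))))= 61163869 / 576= 106187.27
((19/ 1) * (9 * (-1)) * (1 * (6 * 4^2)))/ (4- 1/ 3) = -49248/ 11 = -4477.09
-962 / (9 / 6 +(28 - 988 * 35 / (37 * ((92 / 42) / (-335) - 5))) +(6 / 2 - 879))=2507312548 / 1719738061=1.46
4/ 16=1/ 4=0.25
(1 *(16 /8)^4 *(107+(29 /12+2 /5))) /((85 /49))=1291444 /1275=1012.90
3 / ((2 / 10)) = 15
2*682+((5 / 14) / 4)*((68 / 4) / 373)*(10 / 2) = 28491657 / 20888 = 1364.02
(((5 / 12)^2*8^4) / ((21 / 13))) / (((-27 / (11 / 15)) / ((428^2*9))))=-19711933.78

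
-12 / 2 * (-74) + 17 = 461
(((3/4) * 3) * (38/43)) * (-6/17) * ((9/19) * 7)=-1701/731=-2.33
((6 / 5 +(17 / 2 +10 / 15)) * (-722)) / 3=-112271 / 45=-2494.91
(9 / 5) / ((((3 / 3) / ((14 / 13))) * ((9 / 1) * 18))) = 7 / 585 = 0.01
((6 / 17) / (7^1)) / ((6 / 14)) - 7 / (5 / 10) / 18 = -0.66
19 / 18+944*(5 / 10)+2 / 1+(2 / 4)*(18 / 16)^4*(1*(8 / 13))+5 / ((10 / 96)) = 523.55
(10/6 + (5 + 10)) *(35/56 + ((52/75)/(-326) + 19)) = 1919117/5868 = 327.05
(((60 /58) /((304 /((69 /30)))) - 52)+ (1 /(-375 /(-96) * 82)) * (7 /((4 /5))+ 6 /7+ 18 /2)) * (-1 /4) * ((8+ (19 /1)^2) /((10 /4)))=147828600729 /77140000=1916.37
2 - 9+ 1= -6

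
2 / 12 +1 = 7 / 6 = 1.17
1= 1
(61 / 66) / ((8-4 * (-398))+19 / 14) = 427 / 739827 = 0.00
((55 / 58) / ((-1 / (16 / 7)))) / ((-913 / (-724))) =-28960 / 16849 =-1.72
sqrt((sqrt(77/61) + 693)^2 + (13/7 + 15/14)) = sqrt(16571016 * sqrt(4697) + 350256336150)/854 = 694.13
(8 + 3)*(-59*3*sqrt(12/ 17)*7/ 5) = -2290.13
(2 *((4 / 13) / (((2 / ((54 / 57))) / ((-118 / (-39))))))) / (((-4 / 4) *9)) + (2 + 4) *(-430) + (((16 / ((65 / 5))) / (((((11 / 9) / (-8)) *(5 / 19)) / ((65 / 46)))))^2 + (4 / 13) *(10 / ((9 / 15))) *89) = -155707740268 / 616598697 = -252.53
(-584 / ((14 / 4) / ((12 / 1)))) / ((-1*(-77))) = -14016 / 539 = -26.00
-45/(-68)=45/68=0.66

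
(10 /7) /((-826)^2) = 5 /2387966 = 0.00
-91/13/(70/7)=-7/10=-0.70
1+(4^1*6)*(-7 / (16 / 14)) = -146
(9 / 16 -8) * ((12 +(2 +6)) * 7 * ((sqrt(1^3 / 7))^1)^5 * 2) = -85 * sqrt(7) / 14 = -16.06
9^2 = 81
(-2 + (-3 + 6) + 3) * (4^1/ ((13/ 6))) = 96/ 13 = 7.38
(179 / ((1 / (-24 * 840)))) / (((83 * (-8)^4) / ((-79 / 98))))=8.56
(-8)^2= 64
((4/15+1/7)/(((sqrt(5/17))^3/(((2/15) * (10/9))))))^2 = 145346192/1004653125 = 0.14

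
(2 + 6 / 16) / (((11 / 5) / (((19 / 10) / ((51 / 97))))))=3.90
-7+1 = -6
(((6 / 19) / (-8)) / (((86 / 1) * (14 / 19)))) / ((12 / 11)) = -11 / 19264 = -0.00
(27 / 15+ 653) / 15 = 3274 / 75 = 43.65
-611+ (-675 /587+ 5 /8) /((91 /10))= -611.06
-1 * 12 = -12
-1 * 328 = -328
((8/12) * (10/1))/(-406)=-10/609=-0.02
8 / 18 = 0.44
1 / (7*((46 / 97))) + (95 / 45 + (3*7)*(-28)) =-1697033 / 2898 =-585.59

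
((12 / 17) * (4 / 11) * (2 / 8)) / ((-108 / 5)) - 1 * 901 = -1516388 / 1683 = -901.00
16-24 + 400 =392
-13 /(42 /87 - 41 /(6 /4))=1131 /2336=0.48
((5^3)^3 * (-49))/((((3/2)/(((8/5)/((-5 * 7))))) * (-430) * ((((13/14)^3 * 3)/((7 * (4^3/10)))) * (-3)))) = 107564800000/2550717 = 42170.42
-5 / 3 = -1.67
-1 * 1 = -1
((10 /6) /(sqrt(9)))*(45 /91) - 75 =-6800 /91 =-74.73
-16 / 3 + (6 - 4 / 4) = -0.33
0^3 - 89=-89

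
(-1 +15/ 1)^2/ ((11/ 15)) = 2940/ 11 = 267.27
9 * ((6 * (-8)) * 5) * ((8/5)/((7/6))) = -20736/7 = -2962.29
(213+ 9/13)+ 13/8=22393/104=215.32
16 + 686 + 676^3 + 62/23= 308916480.70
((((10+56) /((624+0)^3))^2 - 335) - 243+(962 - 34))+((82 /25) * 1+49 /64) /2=352.02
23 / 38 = 0.61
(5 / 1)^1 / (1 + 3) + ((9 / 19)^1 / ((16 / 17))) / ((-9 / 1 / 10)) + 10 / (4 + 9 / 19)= 7561 / 2584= 2.93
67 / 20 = 3.35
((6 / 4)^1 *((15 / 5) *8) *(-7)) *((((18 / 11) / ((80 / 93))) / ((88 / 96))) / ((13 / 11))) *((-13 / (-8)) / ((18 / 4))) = -17577 / 110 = -159.79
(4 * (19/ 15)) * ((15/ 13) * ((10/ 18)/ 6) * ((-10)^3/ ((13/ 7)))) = -1330000/ 4563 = -291.47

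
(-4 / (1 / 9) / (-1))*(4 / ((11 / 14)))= 2016 / 11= 183.27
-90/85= -18/17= -1.06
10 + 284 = 294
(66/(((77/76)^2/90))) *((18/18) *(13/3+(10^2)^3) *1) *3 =9357160547520/539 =17360223650.32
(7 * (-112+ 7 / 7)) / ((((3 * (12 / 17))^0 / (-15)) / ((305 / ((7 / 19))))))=9648675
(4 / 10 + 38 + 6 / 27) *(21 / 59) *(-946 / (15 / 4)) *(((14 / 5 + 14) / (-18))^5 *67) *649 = 18247635872553472 / 170859375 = 106799149.14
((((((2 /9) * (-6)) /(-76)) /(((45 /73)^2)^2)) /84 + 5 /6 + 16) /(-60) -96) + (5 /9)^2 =-113057586621991 /1178027550000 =-95.97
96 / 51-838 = -14214 / 17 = -836.12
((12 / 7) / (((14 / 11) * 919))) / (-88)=-3 / 180124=-0.00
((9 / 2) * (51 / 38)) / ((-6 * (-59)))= 153 / 8968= 0.02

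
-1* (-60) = 60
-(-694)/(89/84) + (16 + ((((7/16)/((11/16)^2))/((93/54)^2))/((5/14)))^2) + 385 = 1056.77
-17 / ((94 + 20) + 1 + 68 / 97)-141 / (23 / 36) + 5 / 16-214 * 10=-9749140315 / 4130064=-2360.53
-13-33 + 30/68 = -45.56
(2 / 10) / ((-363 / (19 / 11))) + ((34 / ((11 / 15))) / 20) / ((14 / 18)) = 832819 / 279510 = 2.98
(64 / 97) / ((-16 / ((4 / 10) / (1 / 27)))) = -216 / 485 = -0.45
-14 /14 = -1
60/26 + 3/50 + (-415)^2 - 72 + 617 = 112302039/650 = 172772.37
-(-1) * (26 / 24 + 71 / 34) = 3.17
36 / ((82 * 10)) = 9 / 205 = 0.04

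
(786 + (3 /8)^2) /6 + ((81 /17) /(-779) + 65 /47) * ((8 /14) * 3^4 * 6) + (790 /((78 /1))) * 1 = 11386626690287 /21749879424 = 523.53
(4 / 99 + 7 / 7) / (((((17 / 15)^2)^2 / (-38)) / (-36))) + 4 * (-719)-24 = -1871734900 / 918731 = -2037.30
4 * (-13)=-52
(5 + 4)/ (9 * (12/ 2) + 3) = 3/ 19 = 0.16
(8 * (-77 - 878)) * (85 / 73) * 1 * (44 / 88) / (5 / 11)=-714340 / 73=-9785.48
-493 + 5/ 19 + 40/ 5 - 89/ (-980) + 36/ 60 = -9012937/ 18620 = -484.05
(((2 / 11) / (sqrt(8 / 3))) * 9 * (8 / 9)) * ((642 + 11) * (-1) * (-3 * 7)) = 54852 * sqrt(6) / 11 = 12214.49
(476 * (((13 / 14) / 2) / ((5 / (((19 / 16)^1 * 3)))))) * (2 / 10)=12597 / 400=31.49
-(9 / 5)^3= -729 / 125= -5.83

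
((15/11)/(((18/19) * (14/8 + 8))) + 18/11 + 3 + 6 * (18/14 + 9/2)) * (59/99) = 20994560/891891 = 23.54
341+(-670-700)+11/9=-9250/9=-1027.78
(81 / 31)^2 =6561 / 961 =6.83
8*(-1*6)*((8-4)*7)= -1344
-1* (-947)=947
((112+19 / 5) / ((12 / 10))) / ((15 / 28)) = 2702 / 15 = 180.13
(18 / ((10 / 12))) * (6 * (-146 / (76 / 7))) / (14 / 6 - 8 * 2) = 496692 / 3895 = 127.52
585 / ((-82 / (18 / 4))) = -5265 / 164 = -32.10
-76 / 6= -38 / 3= -12.67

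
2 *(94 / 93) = 188 / 93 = 2.02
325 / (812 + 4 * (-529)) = -325 / 1304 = -0.25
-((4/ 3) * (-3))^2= -16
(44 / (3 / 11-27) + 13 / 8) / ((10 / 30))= -25 / 392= -0.06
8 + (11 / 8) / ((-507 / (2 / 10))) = 162229 / 20280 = 8.00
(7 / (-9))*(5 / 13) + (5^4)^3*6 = 171386718715 / 117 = 1464843749.70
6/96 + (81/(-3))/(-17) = 449/272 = 1.65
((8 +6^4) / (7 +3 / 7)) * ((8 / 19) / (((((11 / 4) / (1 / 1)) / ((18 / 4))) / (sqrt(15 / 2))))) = 164304 * sqrt(30) / 2717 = 331.22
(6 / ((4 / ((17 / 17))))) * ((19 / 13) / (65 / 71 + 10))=4047 / 20150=0.20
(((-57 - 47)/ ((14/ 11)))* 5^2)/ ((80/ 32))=-5720/ 7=-817.14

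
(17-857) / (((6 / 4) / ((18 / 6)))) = -1680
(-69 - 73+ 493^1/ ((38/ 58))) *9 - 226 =100097/ 19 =5268.26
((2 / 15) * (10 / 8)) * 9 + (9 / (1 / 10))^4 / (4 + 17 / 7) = 20412003 / 2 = 10206001.50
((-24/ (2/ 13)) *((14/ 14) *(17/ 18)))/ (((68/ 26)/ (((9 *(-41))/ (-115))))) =-20787/ 115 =-180.76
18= 18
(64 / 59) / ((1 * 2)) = 32 / 59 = 0.54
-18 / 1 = -18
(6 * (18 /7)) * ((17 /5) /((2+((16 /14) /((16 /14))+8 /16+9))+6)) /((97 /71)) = 260712 /125615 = 2.08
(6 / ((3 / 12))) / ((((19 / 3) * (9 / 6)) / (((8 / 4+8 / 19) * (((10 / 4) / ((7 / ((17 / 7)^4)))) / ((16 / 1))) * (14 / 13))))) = 57629490 / 11267893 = 5.11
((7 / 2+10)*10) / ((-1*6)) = -22.50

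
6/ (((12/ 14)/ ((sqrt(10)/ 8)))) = 7*sqrt(10)/ 8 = 2.77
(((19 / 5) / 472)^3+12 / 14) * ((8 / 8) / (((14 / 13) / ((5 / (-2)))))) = -1025252592169 / 515254835200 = -1.99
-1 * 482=-482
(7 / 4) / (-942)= -0.00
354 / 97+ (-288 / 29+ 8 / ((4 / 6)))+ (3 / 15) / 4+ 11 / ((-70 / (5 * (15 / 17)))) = 33977977 / 6694940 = 5.08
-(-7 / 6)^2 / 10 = -0.14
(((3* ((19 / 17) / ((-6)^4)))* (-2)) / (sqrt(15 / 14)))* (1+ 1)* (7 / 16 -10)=19* sqrt(210) / 2880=0.10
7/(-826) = -1/118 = -0.01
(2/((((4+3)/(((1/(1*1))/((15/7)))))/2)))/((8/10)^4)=125/192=0.65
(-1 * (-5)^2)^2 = 625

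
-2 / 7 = -0.29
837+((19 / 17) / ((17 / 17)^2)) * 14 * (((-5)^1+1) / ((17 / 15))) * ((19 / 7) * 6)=-18027 / 289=-62.38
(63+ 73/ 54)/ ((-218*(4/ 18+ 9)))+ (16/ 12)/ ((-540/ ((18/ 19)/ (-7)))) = -6860249/ 216585180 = -0.03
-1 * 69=-69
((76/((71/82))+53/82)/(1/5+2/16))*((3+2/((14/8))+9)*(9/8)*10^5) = 1170999000000/2911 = 402266918.58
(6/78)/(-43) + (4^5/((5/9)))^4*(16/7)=64521083944314072809/2445625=26382247459980.20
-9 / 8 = -1.12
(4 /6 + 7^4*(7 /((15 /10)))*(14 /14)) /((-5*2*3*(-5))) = 16808 /225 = 74.70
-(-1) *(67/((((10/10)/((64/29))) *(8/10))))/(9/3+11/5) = 35.54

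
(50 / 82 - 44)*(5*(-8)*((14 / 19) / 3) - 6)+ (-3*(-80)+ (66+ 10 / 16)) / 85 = 8917887 / 12920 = 690.24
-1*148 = -148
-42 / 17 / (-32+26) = 7 / 17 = 0.41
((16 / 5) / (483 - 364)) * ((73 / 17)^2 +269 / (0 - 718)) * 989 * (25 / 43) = 3448602520 / 12346369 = 279.32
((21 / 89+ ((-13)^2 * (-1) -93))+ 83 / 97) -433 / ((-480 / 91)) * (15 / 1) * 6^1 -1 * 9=983216393 / 138128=7118.15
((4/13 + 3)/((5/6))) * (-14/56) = -129/130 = -0.99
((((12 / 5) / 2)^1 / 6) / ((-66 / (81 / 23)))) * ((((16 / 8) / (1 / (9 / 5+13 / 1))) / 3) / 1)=-666 / 6325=-0.11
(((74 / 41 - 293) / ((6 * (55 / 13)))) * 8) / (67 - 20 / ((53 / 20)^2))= -1743905852 / 1219073295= -1.43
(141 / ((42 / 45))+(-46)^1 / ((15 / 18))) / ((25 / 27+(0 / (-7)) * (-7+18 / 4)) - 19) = -181197 / 34160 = -5.30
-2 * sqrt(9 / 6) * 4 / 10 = -2 * sqrt(6) / 5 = -0.98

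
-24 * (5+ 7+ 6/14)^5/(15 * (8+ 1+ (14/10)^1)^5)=-3115130754375/798761145728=-3.90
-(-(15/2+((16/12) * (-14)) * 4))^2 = -162409/36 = -4511.36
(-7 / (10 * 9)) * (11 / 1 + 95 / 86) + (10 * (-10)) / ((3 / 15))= -1292429 / 2580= -500.94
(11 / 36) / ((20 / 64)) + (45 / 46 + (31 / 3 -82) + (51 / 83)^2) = -988705519 / 14260230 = -69.33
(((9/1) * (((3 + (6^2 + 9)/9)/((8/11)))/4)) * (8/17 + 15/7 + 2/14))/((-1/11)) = -89298/119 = -750.40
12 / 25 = 0.48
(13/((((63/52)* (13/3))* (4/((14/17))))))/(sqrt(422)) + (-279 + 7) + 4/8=-543/2 + 13* sqrt(422)/10761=-271.48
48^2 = 2304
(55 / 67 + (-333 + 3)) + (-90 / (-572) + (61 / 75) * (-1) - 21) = -504202657 / 1437150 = -350.84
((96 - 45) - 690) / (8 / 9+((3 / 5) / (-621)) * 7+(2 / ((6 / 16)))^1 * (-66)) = 661365 / 363407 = 1.82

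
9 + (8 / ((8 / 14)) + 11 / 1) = 34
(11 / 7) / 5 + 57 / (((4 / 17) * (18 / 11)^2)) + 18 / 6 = 93.78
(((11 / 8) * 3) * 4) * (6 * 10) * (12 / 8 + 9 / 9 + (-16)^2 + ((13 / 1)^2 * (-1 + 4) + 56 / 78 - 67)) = 8998935 / 13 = 692225.77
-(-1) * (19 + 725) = 744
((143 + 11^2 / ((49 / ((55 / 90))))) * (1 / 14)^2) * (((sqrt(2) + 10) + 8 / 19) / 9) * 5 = 637285 * sqrt(2) / 1555848 + 7010135 / 1642284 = 4.85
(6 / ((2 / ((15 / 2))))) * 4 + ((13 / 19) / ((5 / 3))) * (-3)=88.77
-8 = -8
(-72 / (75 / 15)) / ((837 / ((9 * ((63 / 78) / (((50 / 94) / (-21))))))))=248724 / 50375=4.94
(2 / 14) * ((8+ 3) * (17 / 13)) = 187 / 91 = 2.05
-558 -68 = -626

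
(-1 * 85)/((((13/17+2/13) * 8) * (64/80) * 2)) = -93925/12992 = -7.23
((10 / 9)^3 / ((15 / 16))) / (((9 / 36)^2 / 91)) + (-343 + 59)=4038092 / 2187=1846.41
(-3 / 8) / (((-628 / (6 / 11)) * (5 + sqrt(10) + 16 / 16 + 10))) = 3 / 141614 - 3 * sqrt(10) / 2265824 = 0.00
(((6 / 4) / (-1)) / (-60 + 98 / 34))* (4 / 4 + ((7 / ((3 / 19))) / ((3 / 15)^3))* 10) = 1455.36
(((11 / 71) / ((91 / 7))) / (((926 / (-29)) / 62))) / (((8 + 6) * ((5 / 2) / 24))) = -237336 / 14957215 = -0.02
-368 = -368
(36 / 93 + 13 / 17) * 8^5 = 19890176 / 527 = 37742.27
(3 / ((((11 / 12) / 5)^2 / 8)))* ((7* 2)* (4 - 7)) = -3628800 / 121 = -29990.08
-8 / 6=-4 / 3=-1.33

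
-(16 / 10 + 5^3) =-633 / 5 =-126.60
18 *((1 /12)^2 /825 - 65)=-7721999 /6600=-1170.00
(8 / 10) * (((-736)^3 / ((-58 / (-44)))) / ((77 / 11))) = -35084566528 / 1015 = -34566075.40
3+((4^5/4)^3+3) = 16777222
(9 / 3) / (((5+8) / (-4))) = -0.92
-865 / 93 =-9.30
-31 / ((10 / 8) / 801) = -99324 / 5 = -19864.80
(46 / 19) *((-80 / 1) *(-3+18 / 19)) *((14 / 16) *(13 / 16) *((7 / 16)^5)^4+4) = 2776080570663481871837160100455 / 1745688883523524528275718144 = 1590.25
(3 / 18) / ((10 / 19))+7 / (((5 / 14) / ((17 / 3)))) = 6683 / 60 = 111.38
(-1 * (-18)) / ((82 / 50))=450 / 41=10.98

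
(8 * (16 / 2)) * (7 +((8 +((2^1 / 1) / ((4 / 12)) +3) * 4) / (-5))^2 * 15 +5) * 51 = 19153152 / 5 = 3830630.40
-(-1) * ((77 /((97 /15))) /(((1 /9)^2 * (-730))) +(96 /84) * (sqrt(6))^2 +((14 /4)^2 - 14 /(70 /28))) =12080401 /991340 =12.19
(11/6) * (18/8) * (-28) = -231/2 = -115.50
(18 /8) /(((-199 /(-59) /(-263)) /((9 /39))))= -418959 /10348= -40.49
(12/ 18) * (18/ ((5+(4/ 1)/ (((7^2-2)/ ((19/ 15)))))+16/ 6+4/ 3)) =8460/ 6421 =1.32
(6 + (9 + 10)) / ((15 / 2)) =10 / 3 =3.33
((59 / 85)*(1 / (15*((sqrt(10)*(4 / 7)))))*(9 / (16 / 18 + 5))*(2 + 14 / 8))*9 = 301077*sqrt(10) / 720800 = 1.32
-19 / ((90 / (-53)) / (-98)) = -49343 / 45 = -1096.51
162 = 162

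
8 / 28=2 / 7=0.29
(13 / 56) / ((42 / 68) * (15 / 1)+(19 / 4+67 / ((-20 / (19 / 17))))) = 1105 / 48888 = 0.02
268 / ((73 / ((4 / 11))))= 1072 / 803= 1.33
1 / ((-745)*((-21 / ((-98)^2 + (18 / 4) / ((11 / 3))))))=42263 / 68838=0.61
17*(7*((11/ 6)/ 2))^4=597601697/ 20736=28819.53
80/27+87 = 2429/27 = 89.96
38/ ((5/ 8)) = 304/ 5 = 60.80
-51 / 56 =-0.91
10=10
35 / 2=17.50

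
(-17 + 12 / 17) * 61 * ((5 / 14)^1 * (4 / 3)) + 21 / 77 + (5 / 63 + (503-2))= 330419 / 11781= 28.05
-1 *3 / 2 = -3 / 2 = -1.50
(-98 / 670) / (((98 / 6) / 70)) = -42 / 67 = -0.63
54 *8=432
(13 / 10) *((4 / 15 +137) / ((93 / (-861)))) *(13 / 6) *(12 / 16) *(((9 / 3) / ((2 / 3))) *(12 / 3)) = -299603031 / 6200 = -48323.07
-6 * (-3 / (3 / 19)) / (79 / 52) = 5928 / 79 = 75.04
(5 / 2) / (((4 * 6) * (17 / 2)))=5 / 408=0.01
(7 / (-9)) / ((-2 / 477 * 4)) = 371 / 8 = 46.38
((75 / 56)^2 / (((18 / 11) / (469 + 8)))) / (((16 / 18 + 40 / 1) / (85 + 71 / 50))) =5101264575 / 4616192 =1105.08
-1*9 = -9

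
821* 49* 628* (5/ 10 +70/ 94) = 1477933002/ 47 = 31445383.02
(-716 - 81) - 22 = -819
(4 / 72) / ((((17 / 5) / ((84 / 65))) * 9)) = 14 / 5967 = 0.00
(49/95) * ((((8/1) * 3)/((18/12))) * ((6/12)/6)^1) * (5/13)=196/741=0.26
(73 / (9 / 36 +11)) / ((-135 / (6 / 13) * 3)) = -584 / 78975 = -0.01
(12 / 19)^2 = 144 / 361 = 0.40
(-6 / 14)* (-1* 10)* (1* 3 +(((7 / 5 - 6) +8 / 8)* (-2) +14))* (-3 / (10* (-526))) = 1089 / 18410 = 0.06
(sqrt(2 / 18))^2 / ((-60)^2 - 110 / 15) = 1 / 32334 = 0.00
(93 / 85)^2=8649 / 7225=1.20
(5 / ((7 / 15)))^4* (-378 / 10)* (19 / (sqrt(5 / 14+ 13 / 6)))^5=-3807582548203125* sqrt(1113) / 1042139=-121890893602.74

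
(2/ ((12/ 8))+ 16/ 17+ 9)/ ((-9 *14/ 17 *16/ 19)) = -10925/ 6048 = -1.81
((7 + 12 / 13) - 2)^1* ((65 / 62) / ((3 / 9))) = 18.63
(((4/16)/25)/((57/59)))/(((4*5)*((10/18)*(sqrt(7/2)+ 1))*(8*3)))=-59/3800000+ 59*sqrt(14)/7600000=0.00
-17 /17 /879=-1 /879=-0.00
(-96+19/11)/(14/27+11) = -27999/3421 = -8.18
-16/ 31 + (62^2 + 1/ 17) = 2025547/ 527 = 3843.54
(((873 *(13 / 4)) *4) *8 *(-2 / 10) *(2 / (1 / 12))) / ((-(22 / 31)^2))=523506672 / 605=865300.28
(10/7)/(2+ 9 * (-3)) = -2/35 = -0.06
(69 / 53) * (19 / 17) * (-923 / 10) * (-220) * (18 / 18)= 26621166 / 901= 29546.24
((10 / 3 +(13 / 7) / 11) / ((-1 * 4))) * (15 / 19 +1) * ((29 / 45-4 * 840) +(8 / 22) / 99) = 251565351263 / 47796210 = 5263.29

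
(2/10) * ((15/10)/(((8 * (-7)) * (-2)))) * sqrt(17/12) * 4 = sqrt(51)/560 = 0.01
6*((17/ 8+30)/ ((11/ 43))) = 33153/ 44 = 753.48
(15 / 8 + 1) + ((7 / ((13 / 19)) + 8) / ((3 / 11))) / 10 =4971 / 520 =9.56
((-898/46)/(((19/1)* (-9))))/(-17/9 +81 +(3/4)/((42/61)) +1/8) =6286/4422877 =0.00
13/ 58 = 0.22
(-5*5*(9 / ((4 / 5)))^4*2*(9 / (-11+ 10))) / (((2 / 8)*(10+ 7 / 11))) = 1127671875 / 416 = 2710749.70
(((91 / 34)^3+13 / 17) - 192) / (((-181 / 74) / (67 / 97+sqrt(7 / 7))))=10259078097 / 86257541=118.94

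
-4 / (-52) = 1 / 13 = 0.08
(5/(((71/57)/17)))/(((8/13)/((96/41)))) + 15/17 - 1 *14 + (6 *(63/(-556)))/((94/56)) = 79570265869/323298571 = 246.12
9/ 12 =3/ 4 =0.75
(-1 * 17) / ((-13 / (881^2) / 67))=884047379 / 13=68003644.54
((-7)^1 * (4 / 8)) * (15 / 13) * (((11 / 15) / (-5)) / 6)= 77 / 780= 0.10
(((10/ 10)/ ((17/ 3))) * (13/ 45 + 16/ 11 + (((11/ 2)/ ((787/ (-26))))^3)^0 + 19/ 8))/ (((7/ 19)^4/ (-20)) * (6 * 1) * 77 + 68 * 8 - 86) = 2641476349/ 1338132091956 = 0.00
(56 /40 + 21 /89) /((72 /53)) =4823 /4005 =1.20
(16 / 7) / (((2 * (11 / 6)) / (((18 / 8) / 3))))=36 / 77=0.47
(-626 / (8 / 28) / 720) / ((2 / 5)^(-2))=-2191 / 4500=-0.49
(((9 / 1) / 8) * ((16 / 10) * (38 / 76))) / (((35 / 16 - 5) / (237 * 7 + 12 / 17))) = -45144 / 85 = -531.11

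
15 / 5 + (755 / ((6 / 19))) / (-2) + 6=-14237 / 12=-1186.42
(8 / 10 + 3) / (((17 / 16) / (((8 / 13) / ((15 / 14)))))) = 34048 / 16575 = 2.05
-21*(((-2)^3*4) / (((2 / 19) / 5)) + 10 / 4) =63735 / 2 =31867.50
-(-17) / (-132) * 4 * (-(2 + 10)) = 68 / 11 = 6.18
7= 7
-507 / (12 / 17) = -2873 / 4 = -718.25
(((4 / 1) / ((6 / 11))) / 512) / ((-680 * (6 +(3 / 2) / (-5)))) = -11 / 2976768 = -0.00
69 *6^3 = 14904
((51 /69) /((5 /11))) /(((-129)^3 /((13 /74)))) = -2431 /18268323390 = -0.00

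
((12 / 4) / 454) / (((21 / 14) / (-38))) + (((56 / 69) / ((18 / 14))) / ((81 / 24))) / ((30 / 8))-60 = -60.12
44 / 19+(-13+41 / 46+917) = 792899 / 874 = 907.21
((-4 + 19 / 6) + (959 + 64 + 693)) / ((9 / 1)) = 10291 / 54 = 190.57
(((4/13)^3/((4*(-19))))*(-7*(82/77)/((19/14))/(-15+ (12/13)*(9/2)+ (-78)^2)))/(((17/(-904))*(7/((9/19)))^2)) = -64046592/758712318661297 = -0.00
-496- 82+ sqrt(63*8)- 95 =-673+ 6*sqrt(14) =-650.55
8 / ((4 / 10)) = 20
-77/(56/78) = -429/4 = -107.25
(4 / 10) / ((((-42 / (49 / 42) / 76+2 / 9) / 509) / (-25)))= 20241.63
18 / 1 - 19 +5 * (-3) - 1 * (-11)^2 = -137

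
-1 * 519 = -519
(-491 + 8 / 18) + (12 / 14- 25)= -32426 / 63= -514.70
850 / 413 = 2.06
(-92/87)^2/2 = 4232/7569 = 0.56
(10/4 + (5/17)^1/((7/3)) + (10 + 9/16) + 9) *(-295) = -6545.62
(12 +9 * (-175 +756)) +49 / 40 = 209689 / 40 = 5242.22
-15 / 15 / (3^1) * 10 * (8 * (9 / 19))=-240 / 19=-12.63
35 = 35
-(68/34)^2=-4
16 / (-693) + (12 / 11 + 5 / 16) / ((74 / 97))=1490473 / 820512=1.82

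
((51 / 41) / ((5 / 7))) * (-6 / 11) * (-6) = 12852 / 2255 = 5.70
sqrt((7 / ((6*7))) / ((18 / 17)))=sqrt(51) / 18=0.40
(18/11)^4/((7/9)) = 944784/102487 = 9.22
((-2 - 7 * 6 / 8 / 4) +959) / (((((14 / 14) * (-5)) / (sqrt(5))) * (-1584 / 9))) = 15291 * sqrt(5) / 14080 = 2.43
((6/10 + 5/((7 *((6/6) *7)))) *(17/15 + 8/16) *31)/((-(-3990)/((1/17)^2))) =1333/43241625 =0.00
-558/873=-62/97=-0.64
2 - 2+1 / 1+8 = 9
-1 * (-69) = 69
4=4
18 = 18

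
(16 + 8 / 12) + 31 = 143 / 3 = 47.67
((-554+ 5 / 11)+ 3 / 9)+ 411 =-4693 / 33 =-142.21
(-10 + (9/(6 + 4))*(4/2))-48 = -281/5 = -56.20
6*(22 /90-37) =-3308 /15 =-220.53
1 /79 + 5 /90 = 97 /1422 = 0.07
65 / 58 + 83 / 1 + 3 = 5053 / 58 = 87.12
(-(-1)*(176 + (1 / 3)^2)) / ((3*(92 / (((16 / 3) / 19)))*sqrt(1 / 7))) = 6340*sqrt(7) / 35397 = 0.47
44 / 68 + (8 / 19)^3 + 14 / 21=485665 / 349809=1.39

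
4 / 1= 4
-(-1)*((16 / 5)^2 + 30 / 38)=5239 / 475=11.03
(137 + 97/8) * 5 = 5965/8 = 745.62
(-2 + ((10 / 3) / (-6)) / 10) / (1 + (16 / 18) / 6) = -111 / 62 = -1.79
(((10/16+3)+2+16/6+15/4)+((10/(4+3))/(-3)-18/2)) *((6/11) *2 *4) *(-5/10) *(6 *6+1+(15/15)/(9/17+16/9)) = -5695234/27181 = -209.53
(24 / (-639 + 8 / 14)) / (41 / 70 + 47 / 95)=-74480 / 2140651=-0.03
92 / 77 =1.19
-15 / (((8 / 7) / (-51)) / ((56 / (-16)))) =-37485 / 16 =-2342.81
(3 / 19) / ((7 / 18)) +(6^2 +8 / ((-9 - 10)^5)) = 631014226 / 17332693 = 36.41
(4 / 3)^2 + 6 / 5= 134 / 45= 2.98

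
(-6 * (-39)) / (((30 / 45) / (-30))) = -10530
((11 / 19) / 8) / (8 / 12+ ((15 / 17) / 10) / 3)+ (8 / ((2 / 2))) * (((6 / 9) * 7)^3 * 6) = 236911033 / 48564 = 4878.33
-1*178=-178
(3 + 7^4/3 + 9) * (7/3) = 17059/9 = 1895.44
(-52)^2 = 2704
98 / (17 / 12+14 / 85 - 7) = -99960 / 5527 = -18.09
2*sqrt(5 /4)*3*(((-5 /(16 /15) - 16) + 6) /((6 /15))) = -3525*sqrt(5) /32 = -246.32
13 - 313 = -300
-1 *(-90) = 90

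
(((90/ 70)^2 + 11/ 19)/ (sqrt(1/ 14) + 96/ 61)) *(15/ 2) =182531520/ 16665299 - 57991785 *sqrt(14)/ 116657093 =9.09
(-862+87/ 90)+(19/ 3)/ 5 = -25793/ 30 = -859.77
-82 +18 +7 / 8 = -505 / 8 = -63.12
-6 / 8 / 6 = -1 / 8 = -0.12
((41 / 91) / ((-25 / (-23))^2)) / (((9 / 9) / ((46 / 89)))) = 997694 / 5061875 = 0.20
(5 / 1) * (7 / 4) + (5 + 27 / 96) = 449 / 32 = 14.03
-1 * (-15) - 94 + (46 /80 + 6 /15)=-3121 /40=-78.02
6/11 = 0.55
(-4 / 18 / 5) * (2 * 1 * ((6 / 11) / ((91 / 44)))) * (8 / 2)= -128 / 1365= -0.09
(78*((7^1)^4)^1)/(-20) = -93639/10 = -9363.90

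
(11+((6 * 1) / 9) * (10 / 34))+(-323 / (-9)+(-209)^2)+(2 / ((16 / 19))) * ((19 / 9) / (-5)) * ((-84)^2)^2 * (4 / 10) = -76218653483 / 3825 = -19926445.36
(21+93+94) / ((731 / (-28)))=-5824 / 731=-7.97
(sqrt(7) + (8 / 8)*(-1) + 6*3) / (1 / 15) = 15*sqrt(7) + 255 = 294.69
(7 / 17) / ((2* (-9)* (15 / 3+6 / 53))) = -371 / 82926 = -0.00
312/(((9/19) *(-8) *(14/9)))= -741/14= -52.93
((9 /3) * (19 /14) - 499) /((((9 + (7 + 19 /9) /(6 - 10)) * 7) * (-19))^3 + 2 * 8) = 20204964 /29174879041315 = 0.00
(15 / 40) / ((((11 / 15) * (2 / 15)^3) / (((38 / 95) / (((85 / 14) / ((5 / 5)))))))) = 42525 / 2992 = 14.21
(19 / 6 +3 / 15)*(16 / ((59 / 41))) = 33128 / 885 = 37.43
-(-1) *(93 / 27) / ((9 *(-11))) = -31 / 891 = -0.03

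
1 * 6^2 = 36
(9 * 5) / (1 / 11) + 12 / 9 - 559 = -188 / 3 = -62.67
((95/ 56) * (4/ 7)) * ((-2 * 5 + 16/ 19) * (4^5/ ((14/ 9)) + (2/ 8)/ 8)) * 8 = -64146405/ 1372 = -46753.94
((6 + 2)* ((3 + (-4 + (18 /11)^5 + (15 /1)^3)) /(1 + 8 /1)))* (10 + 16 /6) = 165763795168 /4348377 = 38120.84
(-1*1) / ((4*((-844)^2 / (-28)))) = 7 / 712336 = 0.00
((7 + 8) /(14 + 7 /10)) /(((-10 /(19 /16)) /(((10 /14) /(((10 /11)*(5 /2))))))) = -209 /5488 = -0.04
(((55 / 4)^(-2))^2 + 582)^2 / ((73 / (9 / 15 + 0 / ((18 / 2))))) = 85088091314411904108 / 30562887330078125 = 2784.03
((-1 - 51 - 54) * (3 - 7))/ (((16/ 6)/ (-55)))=-8745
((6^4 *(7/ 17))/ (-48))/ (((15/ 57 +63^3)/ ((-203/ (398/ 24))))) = 4373838/ 8036143967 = 0.00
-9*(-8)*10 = 720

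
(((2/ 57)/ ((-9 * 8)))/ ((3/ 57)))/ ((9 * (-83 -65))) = 0.00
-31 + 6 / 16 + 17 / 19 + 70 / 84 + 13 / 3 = -11201 / 456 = -24.56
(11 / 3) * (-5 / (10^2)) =-11 / 60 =-0.18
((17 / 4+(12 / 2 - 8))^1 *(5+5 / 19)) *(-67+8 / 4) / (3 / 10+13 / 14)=-511875 / 817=-626.53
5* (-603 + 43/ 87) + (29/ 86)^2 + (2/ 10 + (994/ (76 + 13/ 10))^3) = -1316515545614180221/ 1486019954367420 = -885.93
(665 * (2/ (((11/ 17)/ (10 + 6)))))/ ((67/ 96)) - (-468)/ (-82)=1423714902/ 30217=47116.36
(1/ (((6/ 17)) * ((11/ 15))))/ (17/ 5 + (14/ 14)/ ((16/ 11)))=0.95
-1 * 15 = -15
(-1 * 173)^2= 29929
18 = 18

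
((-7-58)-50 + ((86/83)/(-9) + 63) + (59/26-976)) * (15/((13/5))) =-498099475/84162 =-5918.34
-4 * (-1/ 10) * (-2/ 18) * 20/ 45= -8/ 405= -0.02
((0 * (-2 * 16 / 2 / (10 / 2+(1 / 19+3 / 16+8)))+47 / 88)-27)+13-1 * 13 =-2329 / 88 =-26.47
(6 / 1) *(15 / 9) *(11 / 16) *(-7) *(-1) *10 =1925 / 4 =481.25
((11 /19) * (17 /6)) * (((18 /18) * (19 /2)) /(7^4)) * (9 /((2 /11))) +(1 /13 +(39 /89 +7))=174153407 /22223656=7.84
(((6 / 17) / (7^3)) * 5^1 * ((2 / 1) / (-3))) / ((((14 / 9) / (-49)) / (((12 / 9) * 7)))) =120 / 119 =1.01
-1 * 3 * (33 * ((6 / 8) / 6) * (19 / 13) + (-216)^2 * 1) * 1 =-14558553 / 104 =-139986.09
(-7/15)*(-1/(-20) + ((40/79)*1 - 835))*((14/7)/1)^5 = 73831576/5925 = 12461.03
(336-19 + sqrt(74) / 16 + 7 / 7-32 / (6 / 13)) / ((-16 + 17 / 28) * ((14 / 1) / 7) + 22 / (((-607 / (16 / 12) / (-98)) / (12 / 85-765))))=-538858180 / 7916121903-361165 * sqrt(74) / 21109658408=-0.07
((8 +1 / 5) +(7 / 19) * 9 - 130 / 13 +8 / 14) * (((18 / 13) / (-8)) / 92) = -3123 / 795340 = -0.00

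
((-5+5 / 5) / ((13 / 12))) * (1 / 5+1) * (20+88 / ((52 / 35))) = -59328 / 169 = -351.05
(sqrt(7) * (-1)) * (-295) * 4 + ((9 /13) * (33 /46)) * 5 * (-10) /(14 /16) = -59400 /2093 + 1180 * sqrt(7) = 3093.61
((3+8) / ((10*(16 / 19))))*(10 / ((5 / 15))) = 627 / 16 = 39.19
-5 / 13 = -0.38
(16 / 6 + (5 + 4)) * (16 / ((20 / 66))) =616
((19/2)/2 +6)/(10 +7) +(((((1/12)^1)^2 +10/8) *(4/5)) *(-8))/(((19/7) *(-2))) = 2.11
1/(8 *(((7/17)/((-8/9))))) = -17/63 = -0.27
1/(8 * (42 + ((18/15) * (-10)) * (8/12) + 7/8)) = 0.00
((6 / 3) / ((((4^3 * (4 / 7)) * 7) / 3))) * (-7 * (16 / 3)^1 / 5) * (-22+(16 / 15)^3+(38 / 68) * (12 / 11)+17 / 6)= 153242047 / 50490000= 3.04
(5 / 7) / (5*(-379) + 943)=-0.00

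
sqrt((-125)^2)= 125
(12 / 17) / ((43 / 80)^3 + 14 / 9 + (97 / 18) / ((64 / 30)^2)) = 0.24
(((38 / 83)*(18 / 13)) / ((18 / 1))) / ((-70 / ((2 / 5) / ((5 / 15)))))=-114 / 188825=-0.00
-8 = -8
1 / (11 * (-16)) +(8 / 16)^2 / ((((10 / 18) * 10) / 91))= 17993 / 4400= 4.09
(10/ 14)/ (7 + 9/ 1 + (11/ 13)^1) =65/ 1533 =0.04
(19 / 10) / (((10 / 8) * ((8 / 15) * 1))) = 2.85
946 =946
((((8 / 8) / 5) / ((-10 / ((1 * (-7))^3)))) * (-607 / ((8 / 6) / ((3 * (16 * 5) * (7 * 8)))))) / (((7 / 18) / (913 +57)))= -104693456448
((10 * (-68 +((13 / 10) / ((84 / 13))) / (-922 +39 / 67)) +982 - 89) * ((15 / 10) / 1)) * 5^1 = 1104551297 / 691432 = 1597.48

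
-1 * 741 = -741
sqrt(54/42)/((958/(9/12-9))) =-99 * sqrt(7)/26824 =-0.01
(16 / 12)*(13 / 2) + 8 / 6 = 10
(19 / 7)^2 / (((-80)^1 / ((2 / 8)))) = -361 / 15680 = -0.02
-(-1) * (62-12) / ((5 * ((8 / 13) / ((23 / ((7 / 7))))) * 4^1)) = 1495 / 16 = 93.44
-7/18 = -0.39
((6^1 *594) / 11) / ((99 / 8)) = 288 / 11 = 26.18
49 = 49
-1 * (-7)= 7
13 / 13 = 1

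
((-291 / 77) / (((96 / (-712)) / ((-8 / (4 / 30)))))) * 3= -388485 / 77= -5045.26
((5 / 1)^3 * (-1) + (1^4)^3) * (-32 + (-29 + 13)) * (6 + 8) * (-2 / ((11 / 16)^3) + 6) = -17165568 / 1331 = -12896.75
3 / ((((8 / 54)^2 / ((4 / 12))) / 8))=729 / 2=364.50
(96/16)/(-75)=-0.08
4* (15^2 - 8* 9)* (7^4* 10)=14694120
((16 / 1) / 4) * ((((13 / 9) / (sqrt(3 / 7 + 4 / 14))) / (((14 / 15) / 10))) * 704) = 183040 * sqrt(35) / 21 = 51565.68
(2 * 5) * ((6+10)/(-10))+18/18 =-15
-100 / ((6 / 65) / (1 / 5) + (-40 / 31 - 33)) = 2.96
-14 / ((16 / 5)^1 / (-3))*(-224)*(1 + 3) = -11760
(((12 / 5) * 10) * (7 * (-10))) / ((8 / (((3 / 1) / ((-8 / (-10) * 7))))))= -225 / 2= -112.50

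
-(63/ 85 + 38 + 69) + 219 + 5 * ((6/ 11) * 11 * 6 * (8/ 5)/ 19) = 204163/ 1615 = 126.42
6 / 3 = 2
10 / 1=10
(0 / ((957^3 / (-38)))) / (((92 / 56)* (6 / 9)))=0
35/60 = 7/12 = 0.58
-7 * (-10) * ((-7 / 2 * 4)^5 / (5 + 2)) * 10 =-53782400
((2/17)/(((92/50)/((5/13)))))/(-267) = -125/1357161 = -0.00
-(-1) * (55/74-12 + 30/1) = 1387/74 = 18.74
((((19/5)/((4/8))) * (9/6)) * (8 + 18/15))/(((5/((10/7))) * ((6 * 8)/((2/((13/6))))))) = 0.58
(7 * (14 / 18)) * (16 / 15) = 784 / 135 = 5.81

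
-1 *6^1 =-6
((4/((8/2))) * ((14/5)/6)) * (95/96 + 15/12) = 301/288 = 1.05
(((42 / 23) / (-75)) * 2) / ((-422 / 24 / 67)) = 22512 / 121325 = 0.19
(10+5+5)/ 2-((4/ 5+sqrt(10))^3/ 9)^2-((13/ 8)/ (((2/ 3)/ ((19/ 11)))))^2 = -1281394478321/ 39204000000-1826144 * sqrt(10)/ 253125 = -55.50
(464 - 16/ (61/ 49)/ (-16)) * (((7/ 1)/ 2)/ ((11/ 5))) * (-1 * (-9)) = 8931195/ 1342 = 6655.14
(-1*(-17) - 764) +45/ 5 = -738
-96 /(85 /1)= -96 /85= -1.13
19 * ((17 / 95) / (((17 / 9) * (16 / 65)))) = 117 / 16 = 7.31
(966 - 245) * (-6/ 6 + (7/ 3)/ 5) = -5768/ 15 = -384.53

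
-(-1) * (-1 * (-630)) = 630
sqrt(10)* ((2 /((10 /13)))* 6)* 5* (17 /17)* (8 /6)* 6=624* sqrt(10)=1973.26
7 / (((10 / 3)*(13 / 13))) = 21 / 10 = 2.10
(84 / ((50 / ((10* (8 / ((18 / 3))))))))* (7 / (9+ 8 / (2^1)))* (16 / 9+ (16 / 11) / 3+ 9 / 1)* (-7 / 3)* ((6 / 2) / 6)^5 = -76489 / 7722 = -9.91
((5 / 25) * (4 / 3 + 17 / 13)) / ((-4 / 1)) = -0.13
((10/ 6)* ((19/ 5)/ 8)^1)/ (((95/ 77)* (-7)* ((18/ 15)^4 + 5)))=-1375/ 106104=-0.01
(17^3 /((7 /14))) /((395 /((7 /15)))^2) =481474 /35105625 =0.01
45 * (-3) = -135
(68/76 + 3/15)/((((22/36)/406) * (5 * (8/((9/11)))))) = 855036/57475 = 14.88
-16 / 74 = -0.22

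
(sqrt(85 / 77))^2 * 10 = 850 / 77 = 11.04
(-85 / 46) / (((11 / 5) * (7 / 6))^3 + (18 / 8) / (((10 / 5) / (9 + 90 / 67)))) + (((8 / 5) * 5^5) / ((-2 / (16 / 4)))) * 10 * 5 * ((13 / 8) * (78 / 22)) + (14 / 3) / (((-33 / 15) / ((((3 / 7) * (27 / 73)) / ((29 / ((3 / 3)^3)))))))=-3621428646701695980 / 1257142849963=-2880681.89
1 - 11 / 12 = 0.08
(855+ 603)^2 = 2125764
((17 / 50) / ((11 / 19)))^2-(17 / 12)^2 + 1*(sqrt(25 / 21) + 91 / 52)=957719 / 10890000 + 5*sqrt(21) / 21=1.18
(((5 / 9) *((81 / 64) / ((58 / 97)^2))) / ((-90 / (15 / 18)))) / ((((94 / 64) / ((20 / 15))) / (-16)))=94090 / 355743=0.26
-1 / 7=-0.14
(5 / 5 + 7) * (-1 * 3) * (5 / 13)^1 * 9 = -1080 / 13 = -83.08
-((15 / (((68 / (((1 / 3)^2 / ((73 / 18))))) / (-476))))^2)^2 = -1944810000 / 28398241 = -68.48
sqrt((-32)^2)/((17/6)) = 192/17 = 11.29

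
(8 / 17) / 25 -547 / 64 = -231963 / 27200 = -8.53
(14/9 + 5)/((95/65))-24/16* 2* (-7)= 4358/171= 25.49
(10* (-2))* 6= -120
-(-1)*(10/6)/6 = 5/18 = 0.28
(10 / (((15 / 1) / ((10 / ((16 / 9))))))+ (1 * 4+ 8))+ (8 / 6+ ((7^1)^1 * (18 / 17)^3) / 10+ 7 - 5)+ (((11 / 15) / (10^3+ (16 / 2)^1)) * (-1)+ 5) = 370138333 / 14856912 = 24.91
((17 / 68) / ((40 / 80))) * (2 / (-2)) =-1 / 2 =-0.50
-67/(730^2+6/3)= -67/532902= -0.00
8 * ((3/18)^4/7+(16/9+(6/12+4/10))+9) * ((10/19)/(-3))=-529709/32319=-16.39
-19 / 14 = -1.36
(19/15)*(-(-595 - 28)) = 11837/15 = 789.13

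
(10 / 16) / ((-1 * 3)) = -5 / 24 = -0.21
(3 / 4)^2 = 9 / 16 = 0.56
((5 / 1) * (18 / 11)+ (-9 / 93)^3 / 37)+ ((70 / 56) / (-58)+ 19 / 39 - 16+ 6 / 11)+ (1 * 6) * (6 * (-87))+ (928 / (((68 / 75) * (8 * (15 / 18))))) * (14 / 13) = -5545545049488299 / 1865009309592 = -2973.47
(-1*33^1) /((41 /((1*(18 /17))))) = -594 /697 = -0.85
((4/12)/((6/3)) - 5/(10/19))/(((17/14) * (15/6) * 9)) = -784/2295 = -0.34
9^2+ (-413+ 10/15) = -994/3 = -331.33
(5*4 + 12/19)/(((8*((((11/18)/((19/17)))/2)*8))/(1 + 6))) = 3087/374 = 8.25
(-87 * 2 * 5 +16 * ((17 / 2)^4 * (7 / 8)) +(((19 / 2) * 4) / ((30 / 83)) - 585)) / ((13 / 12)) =8607721 / 130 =66213.24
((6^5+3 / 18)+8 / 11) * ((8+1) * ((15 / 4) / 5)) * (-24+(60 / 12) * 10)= 60053175 / 44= 1364844.89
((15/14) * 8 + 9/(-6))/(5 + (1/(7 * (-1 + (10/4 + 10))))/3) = 6831/4834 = 1.41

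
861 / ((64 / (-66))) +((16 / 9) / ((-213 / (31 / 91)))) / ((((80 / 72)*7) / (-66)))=-6424999163 / 7236320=-887.88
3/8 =0.38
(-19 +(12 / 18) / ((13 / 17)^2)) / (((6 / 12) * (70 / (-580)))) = 1050380 / 3549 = 295.97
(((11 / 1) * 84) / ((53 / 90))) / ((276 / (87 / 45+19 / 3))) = 57288 / 1219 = 47.00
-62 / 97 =-0.64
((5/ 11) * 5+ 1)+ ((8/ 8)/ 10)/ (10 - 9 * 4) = 9349/ 2860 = 3.27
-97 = -97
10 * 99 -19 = 971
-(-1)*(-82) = -82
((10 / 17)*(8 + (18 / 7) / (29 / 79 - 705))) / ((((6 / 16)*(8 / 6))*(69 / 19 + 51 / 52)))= 2368064240 / 1161027903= 2.04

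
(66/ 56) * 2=33/ 14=2.36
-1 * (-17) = 17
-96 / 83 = -1.16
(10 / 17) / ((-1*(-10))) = 1 / 17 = 0.06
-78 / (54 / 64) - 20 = -1012 / 9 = -112.44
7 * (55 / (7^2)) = 55 / 7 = 7.86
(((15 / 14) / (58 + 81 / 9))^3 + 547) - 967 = -346623338865 / 825293672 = -420.00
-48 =-48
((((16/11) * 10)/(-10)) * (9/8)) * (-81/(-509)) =-1458/5599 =-0.26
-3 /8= -0.38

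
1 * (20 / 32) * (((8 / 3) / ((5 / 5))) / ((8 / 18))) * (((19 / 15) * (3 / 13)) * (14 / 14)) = 57 / 52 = 1.10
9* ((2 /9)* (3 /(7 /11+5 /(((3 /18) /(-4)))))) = -66 /1313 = -0.05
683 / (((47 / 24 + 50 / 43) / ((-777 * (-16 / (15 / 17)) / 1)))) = 49655695488 / 16105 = 3083247.16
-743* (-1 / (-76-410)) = -743 / 486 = -1.53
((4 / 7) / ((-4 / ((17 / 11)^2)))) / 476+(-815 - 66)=-20893813 / 23716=-881.00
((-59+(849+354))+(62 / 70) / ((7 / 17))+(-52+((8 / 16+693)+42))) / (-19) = -896529 / 9310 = -96.30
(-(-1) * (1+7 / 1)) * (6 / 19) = 48 / 19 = 2.53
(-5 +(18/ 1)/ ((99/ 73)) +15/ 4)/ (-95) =-529/ 4180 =-0.13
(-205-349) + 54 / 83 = -45928 / 83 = -553.35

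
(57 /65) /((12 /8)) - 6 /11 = 28 /715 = 0.04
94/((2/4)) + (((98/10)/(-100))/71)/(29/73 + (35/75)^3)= 6562527709/34907576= 188.00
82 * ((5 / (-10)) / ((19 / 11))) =-451 / 19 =-23.74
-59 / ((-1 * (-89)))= -59 / 89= -0.66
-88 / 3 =-29.33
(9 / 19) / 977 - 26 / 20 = -241229 / 185630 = -1.30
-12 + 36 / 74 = -426 / 37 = -11.51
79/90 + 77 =7009/90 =77.88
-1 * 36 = -36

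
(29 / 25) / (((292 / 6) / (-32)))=-1392 / 1825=-0.76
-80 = -80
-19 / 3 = -6.33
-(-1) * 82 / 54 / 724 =41 / 19548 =0.00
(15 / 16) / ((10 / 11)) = 33 / 32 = 1.03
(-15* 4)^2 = 3600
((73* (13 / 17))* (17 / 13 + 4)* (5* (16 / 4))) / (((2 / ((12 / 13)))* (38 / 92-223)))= -9268080 / 754273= -12.29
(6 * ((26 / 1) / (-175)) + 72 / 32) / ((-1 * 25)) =-951 / 17500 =-0.05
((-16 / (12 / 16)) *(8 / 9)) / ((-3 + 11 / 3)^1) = -28.44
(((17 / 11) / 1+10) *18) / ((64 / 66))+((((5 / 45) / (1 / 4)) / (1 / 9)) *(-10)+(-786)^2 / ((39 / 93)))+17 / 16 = 1473381.22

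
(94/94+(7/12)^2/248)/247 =0.00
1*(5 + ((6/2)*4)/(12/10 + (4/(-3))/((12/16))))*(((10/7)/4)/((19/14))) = -1025/247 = -4.15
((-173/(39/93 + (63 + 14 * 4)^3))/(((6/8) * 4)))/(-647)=5363/101397727422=0.00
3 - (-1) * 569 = 572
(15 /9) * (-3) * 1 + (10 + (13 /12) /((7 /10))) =275 /42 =6.55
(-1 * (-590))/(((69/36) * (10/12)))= 8496/23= 369.39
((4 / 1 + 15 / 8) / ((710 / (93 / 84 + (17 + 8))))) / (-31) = -34357 / 4930240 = -0.01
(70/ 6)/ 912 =0.01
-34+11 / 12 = -397 / 12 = -33.08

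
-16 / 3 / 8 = -2 / 3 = -0.67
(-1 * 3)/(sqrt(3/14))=-sqrt(42)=-6.48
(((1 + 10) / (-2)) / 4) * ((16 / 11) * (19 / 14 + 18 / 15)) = -179 / 35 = -5.11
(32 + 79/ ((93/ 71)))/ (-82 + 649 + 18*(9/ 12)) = 17170/ 107973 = 0.16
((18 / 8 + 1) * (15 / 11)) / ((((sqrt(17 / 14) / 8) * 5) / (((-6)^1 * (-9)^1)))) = 4212 * sqrt(238) / 187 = 347.48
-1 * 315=-315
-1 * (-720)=720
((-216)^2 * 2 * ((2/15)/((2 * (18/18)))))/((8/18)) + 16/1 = 70064/5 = 14012.80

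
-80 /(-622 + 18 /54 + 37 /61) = 7320 /56827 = 0.13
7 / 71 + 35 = 2492 / 71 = 35.10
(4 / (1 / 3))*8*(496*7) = 333312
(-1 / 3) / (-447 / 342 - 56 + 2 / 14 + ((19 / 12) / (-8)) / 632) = 0.01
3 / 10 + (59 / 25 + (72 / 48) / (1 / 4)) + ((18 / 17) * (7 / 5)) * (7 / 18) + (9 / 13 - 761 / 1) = -8299337 / 11050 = -751.07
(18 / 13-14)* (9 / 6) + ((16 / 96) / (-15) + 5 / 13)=-18.55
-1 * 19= -19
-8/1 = -8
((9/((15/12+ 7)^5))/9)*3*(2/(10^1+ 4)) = 1024/91315917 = 0.00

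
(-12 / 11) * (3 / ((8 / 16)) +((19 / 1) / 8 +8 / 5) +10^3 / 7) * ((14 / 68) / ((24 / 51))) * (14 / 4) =-898653 / 3520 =-255.30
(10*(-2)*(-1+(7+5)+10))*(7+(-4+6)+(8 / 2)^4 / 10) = -14532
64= 64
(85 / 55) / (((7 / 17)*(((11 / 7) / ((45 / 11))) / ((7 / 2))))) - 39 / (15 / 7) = 212933 / 13310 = 16.00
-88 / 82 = -44 / 41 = -1.07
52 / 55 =0.95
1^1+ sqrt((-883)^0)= 2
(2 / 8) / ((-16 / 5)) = -5 / 64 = -0.08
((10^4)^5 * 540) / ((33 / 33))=54000000000000000000000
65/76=0.86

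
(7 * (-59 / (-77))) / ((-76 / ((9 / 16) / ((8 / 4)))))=-531 / 26752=-0.02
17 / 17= 1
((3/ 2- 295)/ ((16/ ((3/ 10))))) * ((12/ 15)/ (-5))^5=28176/ 48828125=0.00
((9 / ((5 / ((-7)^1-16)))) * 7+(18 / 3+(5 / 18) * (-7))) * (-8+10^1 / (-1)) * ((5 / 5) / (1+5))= 25717 / 30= 857.23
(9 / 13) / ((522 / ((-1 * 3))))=-3 / 754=-0.00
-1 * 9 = -9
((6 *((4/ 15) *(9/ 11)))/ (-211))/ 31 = -72/ 359755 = -0.00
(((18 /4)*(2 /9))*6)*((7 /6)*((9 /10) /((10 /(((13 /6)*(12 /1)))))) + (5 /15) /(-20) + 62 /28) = 5174 /175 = 29.57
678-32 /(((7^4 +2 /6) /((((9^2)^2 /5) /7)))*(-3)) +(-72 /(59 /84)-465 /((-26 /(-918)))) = -765914604909 /48347845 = -15841.75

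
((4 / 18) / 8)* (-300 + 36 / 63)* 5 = -2620 / 63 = -41.59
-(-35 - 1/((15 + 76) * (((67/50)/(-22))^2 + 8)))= 30846307465/881288499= 35.00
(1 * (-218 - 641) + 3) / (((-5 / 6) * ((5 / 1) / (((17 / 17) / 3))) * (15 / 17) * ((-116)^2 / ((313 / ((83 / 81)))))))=15372369 / 8725375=1.76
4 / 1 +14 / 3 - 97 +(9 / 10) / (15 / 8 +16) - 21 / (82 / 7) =-15843409 / 175890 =-90.08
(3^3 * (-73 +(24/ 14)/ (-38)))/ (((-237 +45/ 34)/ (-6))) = -17836740/ 355243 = -50.21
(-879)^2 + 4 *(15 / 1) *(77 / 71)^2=3895239021 / 5041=772711.57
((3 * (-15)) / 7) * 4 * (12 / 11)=-28.05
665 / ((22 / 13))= 8645 / 22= 392.95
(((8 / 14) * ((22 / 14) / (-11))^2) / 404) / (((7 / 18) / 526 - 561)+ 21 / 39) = -123084 / 2389804293751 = -0.00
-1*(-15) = 15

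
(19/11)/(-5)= -19/55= -0.35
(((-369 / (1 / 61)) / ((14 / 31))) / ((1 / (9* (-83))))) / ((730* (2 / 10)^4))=65155114125 / 2044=31876278.93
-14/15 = -0.93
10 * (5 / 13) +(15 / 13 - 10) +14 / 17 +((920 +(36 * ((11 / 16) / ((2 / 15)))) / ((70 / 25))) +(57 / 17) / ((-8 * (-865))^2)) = 5596582334099 / 5698481600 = 982.12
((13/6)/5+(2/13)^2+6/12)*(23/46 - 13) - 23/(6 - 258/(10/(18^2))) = -28139165/2352818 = -11.96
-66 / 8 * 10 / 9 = -55 / 6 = -9.17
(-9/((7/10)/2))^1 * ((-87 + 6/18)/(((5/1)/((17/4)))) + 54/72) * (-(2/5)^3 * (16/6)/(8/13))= -520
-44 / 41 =-1.07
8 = 8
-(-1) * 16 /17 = 16 /17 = 0.94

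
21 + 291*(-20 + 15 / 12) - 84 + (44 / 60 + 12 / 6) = -330991 / 60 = -5516.52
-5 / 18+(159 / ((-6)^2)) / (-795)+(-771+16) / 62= -23177 / 1860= -12.46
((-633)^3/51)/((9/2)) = -1105168.35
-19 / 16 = -1.19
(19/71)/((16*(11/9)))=171/12496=0.01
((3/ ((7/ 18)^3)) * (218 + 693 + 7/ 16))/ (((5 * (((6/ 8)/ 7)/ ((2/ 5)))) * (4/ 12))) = 127572084/ 1225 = 104140.48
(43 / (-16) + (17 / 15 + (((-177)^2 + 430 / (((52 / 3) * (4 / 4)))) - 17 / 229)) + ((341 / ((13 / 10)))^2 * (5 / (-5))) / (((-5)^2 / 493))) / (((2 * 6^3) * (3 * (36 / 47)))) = -578638547100791 / 433352125440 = -1335.26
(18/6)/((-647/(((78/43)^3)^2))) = -0.17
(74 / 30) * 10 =24.67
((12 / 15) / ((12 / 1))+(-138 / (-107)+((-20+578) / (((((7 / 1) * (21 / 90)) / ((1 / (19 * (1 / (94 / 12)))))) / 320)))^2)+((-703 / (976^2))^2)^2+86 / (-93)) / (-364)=-24044629879541867879030601230032055241081809 / 4308387555620956563412171397886115840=-5580888.34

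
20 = 20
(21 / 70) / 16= 3 / 160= 0.02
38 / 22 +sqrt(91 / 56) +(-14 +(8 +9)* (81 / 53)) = sqrt(26) / 4 +7992 / 583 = 14.98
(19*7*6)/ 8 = 99.75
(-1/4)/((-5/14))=7/10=0.70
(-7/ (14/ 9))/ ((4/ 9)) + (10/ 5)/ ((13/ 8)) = -925/ 104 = -8.89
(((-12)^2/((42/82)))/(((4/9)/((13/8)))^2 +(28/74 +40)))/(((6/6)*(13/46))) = 1763530704/71712389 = 24.59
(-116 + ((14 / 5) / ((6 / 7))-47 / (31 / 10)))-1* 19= -68306 / 465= -146.89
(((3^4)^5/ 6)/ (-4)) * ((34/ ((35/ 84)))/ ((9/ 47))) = -61909794142.20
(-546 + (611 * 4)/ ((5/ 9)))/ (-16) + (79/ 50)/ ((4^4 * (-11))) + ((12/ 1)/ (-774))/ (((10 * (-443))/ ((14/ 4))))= -1937754035573/ 8046297600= -240.83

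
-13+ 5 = -8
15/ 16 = 0.94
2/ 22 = 1/ 11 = 0.09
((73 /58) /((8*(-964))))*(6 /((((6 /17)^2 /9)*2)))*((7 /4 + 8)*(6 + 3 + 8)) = -41961933 /7156736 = -5.86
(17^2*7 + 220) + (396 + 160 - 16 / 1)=2783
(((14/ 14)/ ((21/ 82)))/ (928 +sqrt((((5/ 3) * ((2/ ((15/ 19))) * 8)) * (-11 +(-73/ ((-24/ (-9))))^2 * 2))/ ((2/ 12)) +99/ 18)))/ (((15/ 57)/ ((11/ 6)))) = 15904064/ 352582545-8569 * sqrt(434202)/ 211549527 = 0.02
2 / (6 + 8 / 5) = 5 / 19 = 0.26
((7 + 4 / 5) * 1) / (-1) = -39 / 5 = -7.80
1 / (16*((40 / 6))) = 3 / 320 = 0.01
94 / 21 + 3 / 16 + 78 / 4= 8119 / 336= 24.16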